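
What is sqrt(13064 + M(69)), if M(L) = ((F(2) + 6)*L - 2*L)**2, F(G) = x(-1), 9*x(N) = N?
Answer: sqrt(765601)/3 ≈ 291.66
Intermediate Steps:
x(N) = N/9
F(G) = -1/9 (F(G) = (1/9)*(-1) = -1/9)
M(L) = 1225*L**2/81 (M(L) = ((-1/9 + 6)*L - 2*L)**2 = (53*L/9 - 2*L)**2 = (35*L/9)**2 = 1225*L**2/81)
sqrt(13064 + M(69)) = sqrt(13064 + (1225/81)*69**2) = sqrt(13064 + (1225/81)*4761) = sqrt(13064 + 648025/9) = sqrt(765601/9) = sqrt(765601)/3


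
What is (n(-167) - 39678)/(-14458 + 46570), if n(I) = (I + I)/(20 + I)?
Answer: -1458083/1180116 ≈ -1.2355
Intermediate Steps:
n(I) = 2*I/(20 + I) (n(I) = (2*I)/(20 + I) = 2*I/(20 + I))
(n(-167) - 39678)/(-14458 + 46570) = (2*(-167)/(20 - 167) - 39678)/(-14458 + 46570) = (2*(-167)/(-147) - 39678)/32112 = (2*(-167)*(-1/147) - 39678)*(1/32112) = (334/147 - 39678)*(1/32112) = -5832332/147*1/32112 = -1458083/1180116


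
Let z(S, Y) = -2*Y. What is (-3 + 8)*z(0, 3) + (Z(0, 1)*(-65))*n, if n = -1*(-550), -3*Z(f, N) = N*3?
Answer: 35720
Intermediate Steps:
Z(f, N) = -N (Z(f, N) = -N*3/3 = -N)
n = 550
(-3 + 8)*z(0, 3) + (Z(0, 1)*(-65))*n = (-3 + 8)*(-2*3) + (-1*1*(-65))*550 = 5*(-6) - 1*(-65)*550 = -30 + 65*550 = -30 + 35750 = 35720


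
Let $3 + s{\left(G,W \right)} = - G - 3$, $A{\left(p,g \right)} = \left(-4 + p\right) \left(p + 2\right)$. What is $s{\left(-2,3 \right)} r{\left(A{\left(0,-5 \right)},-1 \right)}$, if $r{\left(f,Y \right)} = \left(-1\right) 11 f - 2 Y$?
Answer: $-360$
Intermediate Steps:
$A{\left(p,g \right)} = \left(-4 + p\right) \left(2 + p\right)$
$s{\left(G,W \right)} = -6 - G$ ($s{\left(G,W \right)} = -3 - \left(3 + G\right) = -6 - G$)
$r{\left(f,Y \right)} = - 11 f - 2 Y$
$s{\left(-2,3 \right)} r{\left(A{\left(0,-5 \right)},-1 \right)} = \left(-6 - -2\right) \left(- 11 \left(-8 + 0^{2} - 0\right) - -2\right) = \left(-6 + 2\right) \left(- 11 \left(-8 + 0 + 0\right) + 2\right) = - 4 \left(\left(-11\right) \left(-8\right) + 2\right) = - 4 \left(88 + 2\right) = \left(-4\right) 90 = -360$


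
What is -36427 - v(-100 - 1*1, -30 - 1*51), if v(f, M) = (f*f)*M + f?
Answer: 789955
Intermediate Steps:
v(f, M) = f + M*f**2 (v(f, M) = f**2*M + f = M*f**2 + f = f + M*f**2)
-36427 - v(-100 - 1*1, -30 - 1*51) = -36427 - (-100 - 1*1)*(1 + (-30 - 1*51)*(-100 - 1*1)) = -36427 - (-100 - 1)*(1 + (-30 - 51)*(-100 - 1)) = -36427 - (-101)*(1 - 81*(-101)) = -36427 - (-101)*(1 + 8181) = -36427 - (-101)*8182 = -36427 - 1*(-826382) = -36427 + 826382 = 789955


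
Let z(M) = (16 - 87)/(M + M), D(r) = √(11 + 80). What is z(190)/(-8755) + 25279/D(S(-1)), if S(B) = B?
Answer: 71/3326900 + 25279*√91/91 ≈ 2650.0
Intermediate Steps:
D(r) = √91
z(M) = -71/(2*M) (z(M) = -71*1/(2*M) = -71/(2*M))
z(190)/(-8755) + 25279/D(S(-1)) = -71/2/190/(-8755) + 25279/(√91) = -71/2*1/190*(-1/8755) + 25279*(√91/91) = -71/380*(-1/8755) + 25279*√91/91 = 71/3326900 + 25279*√91/91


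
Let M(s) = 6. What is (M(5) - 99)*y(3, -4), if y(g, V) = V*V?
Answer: -1488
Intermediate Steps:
y(g, V) = V²
(M(5) - 99)*y(3, -4) = (6 - 99)*(-4)² = -93*16 = -1488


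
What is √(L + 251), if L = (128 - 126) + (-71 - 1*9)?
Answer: √173 ≈ 13.153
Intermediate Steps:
L = -78 (L = 2 + (-71 - 9) = 2 - 80 = -78)
√(L + 251) = √(-78 + 251) = √173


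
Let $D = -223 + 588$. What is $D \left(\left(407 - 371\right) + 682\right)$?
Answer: $262070$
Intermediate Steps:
$D = 365$
$D \left(\left(407 - 371\right) + 682\right) = 365 \left(\left(407 - 371\right) + 682\right) = 365 \left(36 + 682\right) = 365 \cdot 718 = 262070$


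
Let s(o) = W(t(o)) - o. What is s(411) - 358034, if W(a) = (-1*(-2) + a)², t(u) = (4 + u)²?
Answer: 29661781084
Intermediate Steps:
W(a) = (2 + a)²
s(o) = (2 + (4 + o)²)² - o
s(411) - 358034 = ((2 + (4 + 411)²)² - 1*411) - 358034 = ((2 + 415²)² - 411) - 358034 = ((2 + 172225)² - 411) - 358034 = (172227² - 411) - 358034 = (29662139529 - 411) - 358034 = 29662139118 - 358034 = 29661781084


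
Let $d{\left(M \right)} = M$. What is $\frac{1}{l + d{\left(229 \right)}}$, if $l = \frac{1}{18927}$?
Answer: $\frac{18927}{4334284} \approx 0.0043668$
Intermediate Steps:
$l = \frac{1}{18927} \approx 5.2835 \cdot 10^{-5}$
$\frac{1}{l + d{\left(229 \right)}} = \frac{1}{\frac{1}{18927} + 229} = \frac{1}{\frac{4334284}{18927}} = \frac{18927}{4334284}$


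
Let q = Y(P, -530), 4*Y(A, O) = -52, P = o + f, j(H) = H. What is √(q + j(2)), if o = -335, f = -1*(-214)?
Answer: I*√11 ≈ 3.3166*I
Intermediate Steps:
f = 214
P = -121 (P = -335 + 214 = -121)
Y(A, O) = -13 (Y(A, O) = (¼)*(-52) = -13)
q = -13
√(q + j(2)) = √(-13 + 2) = √(-11) = I*√11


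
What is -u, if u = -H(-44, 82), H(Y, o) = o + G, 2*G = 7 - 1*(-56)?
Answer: 227/2 ≈ 113.50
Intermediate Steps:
G = 63/2 (G = (7 - 1*(-56))/2 = (7 + 56)/2 = (½)*63 = 63/2 ≈ 31.500)
H(Y, o) = 63/2 + o (H(Y, o) = o + 63/2 = 63/2 + o)
u = -227/2 (u = -(63/2 + 82) = -1*227/2 = -227/2 ≈ -113.50)
-u = -1*(-227/2) = 227/2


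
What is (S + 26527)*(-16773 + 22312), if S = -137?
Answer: 146174210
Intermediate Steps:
(S + 26527)*(-16773 + 22312) = (-137 + 26527)*(-16773 + 22312) = 26390*5539 = 146174210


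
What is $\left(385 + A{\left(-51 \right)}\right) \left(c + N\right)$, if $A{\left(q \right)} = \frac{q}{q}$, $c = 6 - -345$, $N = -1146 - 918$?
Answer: $-661218$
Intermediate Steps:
$N = -2064$
$c = 351$ ($c = 6 + 345 = 351$)
$A{\left(q \right)} = 1$
$\left(385 + A{\left(-51 \right)}\right) \left(c + N\right) = \left(385 + 1\right) \left(351 - 2064\right) = 386 \left(-1713\right) = -661218$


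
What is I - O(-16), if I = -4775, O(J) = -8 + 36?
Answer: -4803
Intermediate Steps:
O(J) = 28
I - O(-16) = -4775 - 1*28 = -4775 - 28 = -4803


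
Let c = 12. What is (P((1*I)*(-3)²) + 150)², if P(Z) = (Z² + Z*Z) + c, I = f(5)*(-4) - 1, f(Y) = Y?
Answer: 5127132816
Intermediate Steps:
I = -21 (I = 5*(-4) - 1 = -20 - 1 = -21)
P(Z) = 12 + 2*Z² (P(Z) = (Z² + Z*Z) + 12 = (Z² + Z²) + 12 = 2*Z² + 12 = 12 + 2*Z²)
(P((1*I)*(-3)²) + 150)² = ((12 + 2*((1*(-21))*(-3)²)²) + 150)² = ((12 + 2*(-21*9)²) + 150)² = ((12 + 2*(-189)²) + 150)² = ((12 + 2*35721) + 150)² = ((12 + 71442) + 150)² = (71454 + 150)² = 71604² = 5127132816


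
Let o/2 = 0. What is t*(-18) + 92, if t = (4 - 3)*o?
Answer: 92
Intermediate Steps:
o = 0 (o = 2*0 = 0)
t = 0 (t = (4 - 3)*0 = 1*0 = 0)
t*(-18) + 92 = 0*(-18) + 92 = 0 + 92 = 92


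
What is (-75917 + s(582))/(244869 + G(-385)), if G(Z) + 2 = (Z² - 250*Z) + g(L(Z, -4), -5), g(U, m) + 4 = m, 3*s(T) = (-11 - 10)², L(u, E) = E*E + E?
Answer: -75770/489333 ≈ -0.15484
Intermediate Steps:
L(u, E) = E + E² (L(u, E) = E² + E = E + E²)
s(T) = 147 (s(T) = (-11 - 10)²/3 = (⅓)*(-21)² = (⅓)*441 = 147)
g(U, m) = -4 + m
G(Z) = -11 + Z² - 250*Z (G(Z) = -2 + ((Z² - 250*Z) + (-4 - 5)) = -2 + ((Z² - 250*Z) - 9) = -2 + (-9 + Z² - 250*Z) = -11 + Z² - 250*Z)
(-75917 + s(582))/(244869 + G(-385)) = (-75917 + 147)/(244869 + (-11 + (-385)² - 250*(-385))) = -75770/(244869 + (-11 + 148225 + 96250)) = -75770/(244869 + 244464) = -75770/489333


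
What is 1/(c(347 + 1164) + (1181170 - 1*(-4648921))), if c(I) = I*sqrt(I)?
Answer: 5830091/33986511272450 - 1511*sqrt(1511)/33986511272450 ≈ 1.6981e-7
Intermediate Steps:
c(I) = I**(3/2)
1/(c(347 + 1164) + (1181170 - 1*(-4648921))) = 1/((347 + 1164)**(3/2) + (1181170 - 1*(-4648921))) = 1/(1511**(3/2) + (1181170 + 4648921)) = 1/(1511*sqrt(1511) + 5830091) = 1/(5830091 + 1511*sqrt(1511))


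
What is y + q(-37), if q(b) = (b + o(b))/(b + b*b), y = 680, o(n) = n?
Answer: 12239/18 ≈ 679.94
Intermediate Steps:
q(b) = 2*b/(b + b**2) (q(b) = (b + b)/(b + b*b) = (2*b)/(b + b**2) = 2*b/(b + b**2))
y + q(-37) = 680 + 2/(1 - 37) = 680 + 2/(-36) = 680 + 2*(-1/36) = 680 - 1/18 = 12239/18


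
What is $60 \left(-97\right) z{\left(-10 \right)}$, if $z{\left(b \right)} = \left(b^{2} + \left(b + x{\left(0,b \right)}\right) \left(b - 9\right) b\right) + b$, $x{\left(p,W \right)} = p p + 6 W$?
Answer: $76882200$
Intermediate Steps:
$x{\left(p,W \right)} = p^{2} + 6 W$
$z{\left(b \right)} = b + b^{2} + 7 b^{2} \left(-9 + b\right)$ ($z{\left(b \right)} = \left(b^{2} + \left(b + \left(0^{2} + 6 b\right)\right) \left(b - 9\right) b\right) + b = \left(b^{2} + \left(b + \left(0 + 6 b\right)\right) \left(-9 + b\right) b\right) + b = \left(b^{2} + \left(b + 6 b\right) \left(-9 + b\right) b\right) + b = \left(b^{2} + 7 b \left(-9 + b\right) b\right) + b = \left(b^{2} + 7 b^{2} \left(-9 + b\right)\right) + b = b + b^{2} + 7 b^{2} \left(-9 + b\right)$)
$60 \left(-97\right) z{\left(-10 \right)} = 60 \left(-97\right) \left(- 10 \left(1 - -620 + 7 \left(-10\right)^{2}\right)\right) = - 5820 \left(- 10 \left(1 + 620 + 7 \cdot 100\right)\right) = - 5820 \left(- 10 \left(1 + 620 + 700\right)\right) = - 5820 \left(\left(-10\right) 1321\right) = \left(-5820\right) \left(-13210\right) = 76882200$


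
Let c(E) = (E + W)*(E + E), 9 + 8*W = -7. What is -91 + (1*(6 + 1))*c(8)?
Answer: 581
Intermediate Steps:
W = -2 (W = -9/8 + (1/8)*(-7) = -9/8 - 7/8 = -2)
c(E) = 2*E*(-2 + E) (c(E) = (E - 2)*(E + E) = (-2 + E)*(2*E) = 2*E*(-2 + E))
-91 + (1*(6 + 1))*c(8) = -91 + (1*(6 + 1))*(2*8*(-2 + 8)) = -91 + (1*7)*(2*8*6) = -91 + 7*96 = -91 + 672 = 581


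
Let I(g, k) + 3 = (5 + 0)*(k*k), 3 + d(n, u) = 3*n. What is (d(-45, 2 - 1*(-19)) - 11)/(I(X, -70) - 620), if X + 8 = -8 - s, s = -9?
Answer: -149/23877 ≈ -0.0062403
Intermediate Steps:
X = -7 (X = -8 + (-8 - 1*(-9)) = -8 + (-8 + 9) = -8 + 1 = -7)
d(n, u) = -3 + 3*n
I(g, k) = -3 + 5*k² (I(g, k) = -3 + (5 + 0)*(k*k) = -3 + 5*k²)
(d(-45, 2 - 1*(-19)) - 11)/(I(X, -70) - 620) = ((-3 + 3*(-45)) - 11)/((-3 + 5*(-70)²) - 620) = ((-3 - 135) - 11)/((-3 + 5*4900) - 620) = (-138 - 11)/((-3 + 24500) - 620) = -149/(24497 - 620) = -149/23877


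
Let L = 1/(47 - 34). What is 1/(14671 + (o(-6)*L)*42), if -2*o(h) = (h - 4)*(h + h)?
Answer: 13/188203 ≈ 6.9074e-5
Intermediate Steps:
L = 1/13 ≈ 0.076923
o(h) = -h*(-4 + h) (o(h) = -(h - 4)*(h + h)/2 = -(-4 + h)*2*h/2 = -h*(-4 + h))
1/(14671 + (o(-6)*L)*42) = 1/(14671 + (-6*(4 - 1*(-6))*(1/13))*42) = 1/(14671 + (-6*(4 + 6)*(1/13))*42) = 1/(14671 + (-6*10*(1/13))*42) = 1/(14671 - 60*1/13*42) = 1/(14671 - 60/13*42) = 1/(14671 - 2520/13) = 1/(188203/13) = 13/188203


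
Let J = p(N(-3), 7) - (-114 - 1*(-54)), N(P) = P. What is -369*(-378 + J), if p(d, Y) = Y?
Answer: 114759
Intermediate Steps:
J = 67 (J = 7 - (-114 - 1*(-54)) = 7 - (-114 + 54) = 7 - 1*(-60) = 7 + 60 = 67)
-369*(-378 + J) = -369*(-378 + 67) = -369*(-311) = 114759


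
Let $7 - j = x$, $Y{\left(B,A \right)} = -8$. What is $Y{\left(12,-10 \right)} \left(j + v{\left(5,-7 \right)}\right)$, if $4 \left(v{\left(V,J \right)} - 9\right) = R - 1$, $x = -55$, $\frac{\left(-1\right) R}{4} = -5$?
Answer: $-606$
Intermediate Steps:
$R = 20$ ($R = \left(-4\right) \left(-5\right) = 20$)
$j = 62$ ($j = 7 - -55 = 7 + 55 = 62$)
$v{\left(V,J \right)} = \frac{55}{4}$ ($v{\left(V,J \right)} = 9 + \frac{20 - 1}{4} = 9 + \frac{1}{4} \cdot 19 = 9 + \frac{19}{4} = \frac{55}{4}$)
$Y{\left(12,-10 \right)} \left(j + v{\left(5,-7 \right)}\right) = - 8 \left(62 + \frac{55}{4}\right) = \left(-8\right) \frac{303}{4} = -606$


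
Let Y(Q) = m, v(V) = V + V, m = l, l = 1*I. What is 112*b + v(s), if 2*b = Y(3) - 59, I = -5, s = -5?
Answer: -3594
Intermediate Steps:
l = -5 (l = 1*(-5) = -5)
m = -5
v(V) = 2*V
Y(Q) = -5
b = -32 (b = (-5 - 59)/2 = (1/2)*(-64) = -32)
112*b + v(s) = 112*(-32) + 2*(-5) = -3584 - 10 = -3594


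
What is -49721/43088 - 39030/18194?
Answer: -1293174257/391971536 ≈ -3.2992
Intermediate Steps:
-49721/43088 - 39030/18194 = -49721*1/43088 - 39030*1/18194 = -49721/43088 - 19515/9097 = -1293174257/391971536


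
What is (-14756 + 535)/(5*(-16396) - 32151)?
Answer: 14221/114131 ≈ 0.12460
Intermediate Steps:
(-14756 + 535)/(5*(-16396) - 32151) = -14221/(-81980 - 32151) = -14221/(-114131) = -14221*(-1/114131) = 14221/114131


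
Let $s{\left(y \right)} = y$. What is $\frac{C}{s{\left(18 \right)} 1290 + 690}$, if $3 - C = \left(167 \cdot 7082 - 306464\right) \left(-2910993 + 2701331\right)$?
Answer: $\frac{183712134263}{23910} \approx 7.6835 \cdot 10^{6}$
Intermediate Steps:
$C = 183712134263$ ($C = 3 - \left(167 \cdot 7082 - 306464\right) \left(-2910993 + 2701331\right) = 3 - \left(1182694 - 306464\right) \left(-209662\right) = 3 - 876230 \left(-209662\right) = 3 - -183712134260 = 3 + 183712134260 = 183712134263$)
$\frac{C}{s{\left(18 \right)} 1290 + 690} = \frac{183712134263}{18 \cdot 1290 + 690} = \frac{183712134263}{23220 + 690} = \frac{183712134263}{23910}$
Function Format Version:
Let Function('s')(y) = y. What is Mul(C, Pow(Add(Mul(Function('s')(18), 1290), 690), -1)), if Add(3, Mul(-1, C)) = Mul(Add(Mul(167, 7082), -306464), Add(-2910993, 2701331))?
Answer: Rational(183712134263, 23910) ≈ 7.6835e+6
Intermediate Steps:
C = 183712134263 (C = Add(3, Mul(-1, Mul(Add(Mul(167, 7082), -306464), Add(-2910993, 2701331)))) = Add(3, Mul(-1, Mul(Add(1182694, -306464), -209662))) = Add(3, Mul(-1, Mul(876230, -209662))) = Add(3, Mul(-1, -183712134260)) = Add(3, 183712134260) = 183712134263)
Mul(C, Pow(Add(Mul(Function('s')(18), 1290), 690), -1)) = Mul(183712134263, Pow(Add(Mul(18, 1290), 690), -1)) = Mul(183712134263, Pow(Add(23220, 690), -1)) = Mul(183712134263, Pow(23910, -1)) = Mul(183712134263, Rational(1, 23910)) = Rational(183712134263, 23910)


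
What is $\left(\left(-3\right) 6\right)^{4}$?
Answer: $104976$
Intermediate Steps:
$\left(\left(-3\right) 6\right)^{4} = \left(-18\right)^{4} = 104976$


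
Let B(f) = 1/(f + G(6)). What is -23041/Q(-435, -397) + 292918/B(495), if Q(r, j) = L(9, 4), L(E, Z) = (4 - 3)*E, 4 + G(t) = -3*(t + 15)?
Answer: 1128297095/9 ≈ 1.2537e+8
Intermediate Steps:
G(t) = -49 - 3*t (G(t) = -4 - 3*(t + 15) = -4 - 3*(15 + t) = -4 + (-45 - 3*t) = -49 - 3*t)
L(E, Z) = E (L(E, Z) = 1*E = E)
Q(r, j) = 9
B(f) = 1/(-67 + f) (B(f) = 1/(f + (-49 - 3*6)) = 1/(f + (-49 - 18)) = 1/(f - 67) = 1/(-67 + f))
-23041/Q(-435, -397) + 292918/B(495) = -23041/9 + 292918/(1/(-67 + 495)) = -23041*⅑ + 292918/(1/428) = -23041/9 + 292918/(1/428) = -23041/9 + 292918*428 = -23041/9 + 125368904 = 1128297095/9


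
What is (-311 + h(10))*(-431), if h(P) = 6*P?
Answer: 108181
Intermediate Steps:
(-311 + h(10))*(-431) = (-311 + 6*10)*(-431) = (-311 + 60)*(-431) = -251*(-431) = 108181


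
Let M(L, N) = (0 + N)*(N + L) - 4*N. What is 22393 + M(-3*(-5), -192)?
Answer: 57145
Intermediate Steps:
M(L, N) = -4*N + N*(L + N) (M(L, N) = N*(L + N) - 4*N = -4*N + N*(L + N))
22393 + M(-3*(-5), -192) = 22393 - 192*(-4 - 3*(-5) - 192) = 22393 - 192*(-4 + 15 - 192) = 22393 - 192*(-181) = 22393 + 34752 = 57145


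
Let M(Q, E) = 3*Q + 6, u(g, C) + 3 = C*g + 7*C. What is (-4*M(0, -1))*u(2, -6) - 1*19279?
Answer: -17911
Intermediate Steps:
u(g, C) = -3 + 7*C + C*g (u(g, C) = -3 + (C*g + 7*C) = -3 + (7*C + C*g) = -3 + 7*C + C*g)
M(Q, E) = 6 + 3*Q
(-4*M(0, -1))*u(2, -6) - 1*19279 = (-4*(6 + 3*0))*(-3 + 7*(-6) - 6*2) - 1*19279 = (-4*(6 + 0))*(-3 - 42 - 12) - 19279 = -4*6*(-57) - 19279 = -24*(-57) - 19279 = 1368 - 19279 = -17911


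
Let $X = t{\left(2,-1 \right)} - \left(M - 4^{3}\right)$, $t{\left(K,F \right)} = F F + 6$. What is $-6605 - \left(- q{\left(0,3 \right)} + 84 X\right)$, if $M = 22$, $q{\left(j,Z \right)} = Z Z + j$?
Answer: $-10712$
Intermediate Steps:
$q{\left(j,Z \right)} = j + Z^{2}$ ($q{\left(j,Z \right)} = Z^{2} + j = j + Z^{2}$)
$t{\left(K,F \right)} = 6 + F^{2}$ ($t{\left(K,F \right)} = F^{2} + 6 = 6 + F^{2}$)
$X = 49$ ($X = \left(6 + \left(-1\right)^{2}\right) - \left(22 - 4^{3}\right) = \left(6 + 1\right) - \left(22 - 64\right) = 7 - \left(22 - 64\right) = 7 - -42 = 7 + 42 = 49$)
$-6605 - \left(- q{\left(0,3 \right)} + 84 X\right) = -6605 + \left(\left(0 + 3^{2}\right) - 4116\right) = -6605 + \left(\left(0 + 9\right) - 4116\right) = -6605 + \left(9 - 4116\right) = -6605 - 4107 = -10712$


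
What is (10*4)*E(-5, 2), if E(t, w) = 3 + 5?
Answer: 320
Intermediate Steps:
E(t, w) = 8
(10*4)*E(-5, 2) = (10*4)*8 = 40*8 = 320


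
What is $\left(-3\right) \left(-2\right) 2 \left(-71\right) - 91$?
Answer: $-943$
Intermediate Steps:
$\left(-3\right) \left(-2\right) 2 \left(-71\right) - 91 = 6 \cdot 2 \left(-71\right) - 91 = 12 \left(-71\right) - 91 = -852 - 91 = -943$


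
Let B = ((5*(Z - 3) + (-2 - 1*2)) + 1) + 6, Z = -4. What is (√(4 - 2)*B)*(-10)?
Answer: 320*√2 ≈ 452.55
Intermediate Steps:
B = -32 (B = ((5*(-4 - 3) + (-2 - 1*2)) + 1) + 6 = ((5*(-7) + (-2 - 2)) + 1) + 6 = ((-35 - 4) + 1) + 6 = (-39 + 1) + 6 = -38 + 6 = -32)
(√(4 - 2)*B)*(-10) = (√(4 - 2)*(-32))*(-10) = (√2*(-32))*(-10) = -32*√2*(-10) = 320*√2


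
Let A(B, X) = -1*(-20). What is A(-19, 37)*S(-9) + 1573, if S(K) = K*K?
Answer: 3193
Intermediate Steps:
S(K) = K**2
A(B, X) = 20
A(-19, 37)*S(-9) + 1573 = 20*(-9)**2 + 1573 = 20*81 + 1573 = 1620 + 1573 = 3193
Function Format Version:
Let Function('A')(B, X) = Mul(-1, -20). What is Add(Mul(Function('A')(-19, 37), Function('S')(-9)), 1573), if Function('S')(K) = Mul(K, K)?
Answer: 3193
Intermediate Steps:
Function('S')(K) = Pow(K, 2)
Function('A')(B, X) = 20
Add(Mul(Function('A')(-19, 37), Function('S')(-9)), 1573) = Add(Mul(20, Pow(-9, 2)), 1573) = Add(Mul(20, 81), 1573) = Add(1620, 1573) = 3193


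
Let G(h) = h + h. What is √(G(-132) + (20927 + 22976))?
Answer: 17*√151 ≈ 208.90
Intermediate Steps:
G(h) = 2*h
√(G(-132) + (20927 + 22976)) = √(2*(-132) + (20927 + 22976)) = √(-264 + 43903) = √43639 = 17*√151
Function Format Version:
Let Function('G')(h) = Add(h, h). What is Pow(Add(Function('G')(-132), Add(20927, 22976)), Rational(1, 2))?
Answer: Mul(17, Pow(151, Rational(1, 2))) ≈ 208.90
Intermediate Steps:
Function('G')(h) = Mul(2, h)
Pow(Add(Function('G')(-132), Add(20927, 22976)), Rational(1, 2)) = Pow(Add(Mul(2, -132), Add(20927, 22976)), Rational(1, 2)) = Pow(Add(-264, 43903), Rational(1, 2)) = Pow(43639, Rational(1, 2)) = Mul(17, Pow(151, Rational(1, 2)))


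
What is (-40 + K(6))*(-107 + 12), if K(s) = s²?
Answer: 380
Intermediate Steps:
(-40 + K(6))*(-107 + 12) = (-40 + 6²)*(-107 + 12) = (-40 + 36)*(-95) = -4*(-95) = 380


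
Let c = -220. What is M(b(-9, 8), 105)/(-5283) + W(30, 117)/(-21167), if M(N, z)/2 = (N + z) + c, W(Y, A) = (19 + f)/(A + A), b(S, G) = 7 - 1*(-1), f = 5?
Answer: 58879550/1453728393 ≈ 0.040502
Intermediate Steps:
b(S, G) = 8 (b(S, G) = 7 + 1 = 8)
W(Y, A) = 12/A (W(Y, A) = (19 + 5)/(A + A) = 24/((2*A)) = 24*(1/(2*A)) = 12/A)
M(N, z) = -440 + 2*N + 2*z (M(N, z) = 2*((N + z) - 220) = 2*(-220 + N + z) = -440 + 2*N + 2*z)
M(b(-9, 8), 105)/(-5283) + W(30, 117)/(-21167) = (-440 + 2*8 + 2*105)/(-5283) + (12/117)/(-21167) = (-440 + 16 + 210)*(-1/5283) + (12*(1/117))*(-1/21167) = -214*(-1/5283) + (4/39)*(-1/21167) = 214/5283 - 4/825513 = 58879550/1453728393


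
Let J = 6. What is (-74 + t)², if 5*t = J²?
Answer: 111556/25 ≈ 4462.2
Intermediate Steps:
t = 36/5 (t = (⅕)*6² = (⅕)*36 = 36/5 ≈ 7.2000)
(-74 + t)² = (-74 + 36/5)² = (-334/5)² = 111556/25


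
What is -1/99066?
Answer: -1/99066 ≈ -1.0094e-5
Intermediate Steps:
-1/99066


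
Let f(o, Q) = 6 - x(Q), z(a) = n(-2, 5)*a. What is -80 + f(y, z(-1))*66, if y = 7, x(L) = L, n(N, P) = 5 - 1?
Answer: 580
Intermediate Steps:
n(N, P) = 4
z(a) = 4*a
f(o, Q) = 6 - Q
-80 + f(y, z(-1))*66 = -80 + (6 - 4*(-1))*66 = -80 + (6 - 1*(-4))*66 = -80 + (6 + 4)*66 = -80 + 10*66 = -80 + 660 = 580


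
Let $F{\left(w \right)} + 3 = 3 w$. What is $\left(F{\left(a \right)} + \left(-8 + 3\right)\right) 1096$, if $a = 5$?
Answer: $7672$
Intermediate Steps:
$F{\left(w \right)} = -3 + 3 w$
$\left(F{\left(a \right)} + \left(-8 + 3\right)\right) 1096 = \left(\left(-3 + 3 \cdot 5\right) + \left(-8 + 3\right)\right) 1096 = \left(\left(-3 + 15\right) - 5\right) 1096 = \left(12 - 5\right) 1096 = 7 \cdot 1096 = 7672$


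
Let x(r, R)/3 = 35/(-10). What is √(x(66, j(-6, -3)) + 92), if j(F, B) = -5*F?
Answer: √326/2 ≈ 9.0277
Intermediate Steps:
x(r, R) = -21/2 (x(r, R) = 3*(35/(-10)) = 3*(35*(-⅒)) = 3*(-7/2) = -21/2)
√(x(66, j(-6, -3)) + 92) = √(-21/2 + 92) = √(163/2) = √326/2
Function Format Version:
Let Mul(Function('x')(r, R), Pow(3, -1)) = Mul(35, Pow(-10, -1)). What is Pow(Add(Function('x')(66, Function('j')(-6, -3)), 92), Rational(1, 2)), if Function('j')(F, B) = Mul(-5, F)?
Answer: Mul(Rational(1, 2), Pow(326, Rational(1, 2))) ≈ 9.0277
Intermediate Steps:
Function('x')(r, R) = Rational(-21, 2) (Function('x')(r, R) = Mul(3, Mul(35, Pow(-10, -1))) = Mul(3, Mul(35, Rational(-1, 10))) = Mul(3, Rational(-7, 2)) = Rational(-21, 2))
Pow(Add(Function('x')(66, Function('j')(-6, -3)), 92), Rational(1, 2)) = Pow(Add(Rational(-21, 2), 92), Rational(1, 2)) = Pow(Rational(163, 2), Rational(1, 2)) = Mul(Rational(1, 2), Pow(326, Rational(1, 2)))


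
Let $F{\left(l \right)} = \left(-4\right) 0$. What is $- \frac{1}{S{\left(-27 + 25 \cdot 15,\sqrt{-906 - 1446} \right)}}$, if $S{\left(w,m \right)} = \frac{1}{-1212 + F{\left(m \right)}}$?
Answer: $1212$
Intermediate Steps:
$F{\left(l \right)} = 0$
$S{\left(w,m \right)} = - \frac{1}{1212}$ ($S{\left(w,m \right)} = \frac{1}{-1212 + 0} = \frac{1}{-1212} = - \frac{1}{1212}$)
$- \frac{1}{S{\left(-27 + 25 \cdot 15,\sqrt{-906 - 1446} \right)}} = - \frac{1}{- \frac{1}{1212}} = \left(-1\right) \left(-1212\right) = 1212$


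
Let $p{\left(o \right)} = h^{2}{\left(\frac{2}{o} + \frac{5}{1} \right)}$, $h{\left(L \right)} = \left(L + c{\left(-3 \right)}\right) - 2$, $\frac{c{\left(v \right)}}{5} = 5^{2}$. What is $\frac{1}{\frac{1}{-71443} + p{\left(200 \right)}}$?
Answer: $\frac{714430000}{11707050122243} \approx 6.1026 \cdot 10^{-5}$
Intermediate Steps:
$c{\left(v \right)} = 125$ ($c{\left(v \right)} = 5 \cdot 5^{2} = 5 \cdot 25 = 125$)
$h{\left(L \right)} = 123 + L$ ($h{\left(L \right)} = \left(L + 125\right) - 2 = \left(125 + L\right) - 2 = 123 + L$)
$p{\left(o \right)} = \left(128 + \frac{2}{o}\right)^{2}$ ($p{\left(o \right)} = \left(123 + \left(\frac{2}{o} + \frac{5}{1}\right)\right)^{2} = \left(123 + \left(\frac{2}{o} + 5 \cdot 1\right)\right)^{2} = \left(123 + \left(\frac{2}{o} + 5\right)\right)^{2} = \left(123 + \left(5 + \frac{2}{o}\right)\right)^{2} = \left(128 + \frac{2}{o}\right)^{2}$)
$\frac{1}{\frac{1}{-71443} + p{\left(200 \right)}} = \frac{1}{\frac{1}{-71443} + \frac{4 \left(1 + 64 \cdot 200\right)^{2}}{40000}} = \frac{1}{- \frac{1}{71443} + 4 \cdot \frac{1}{40000} \left(1 + 12800\right)^{2}} = \frac{1}{- \frac{1}{71443} + 4 \cdot \frac{1}{40000} \cdot 12801^{2}} = \frac{1}{- \frac{1}{71443} + 4 \cdot \frac{1}{40000} \cdot 163865601} = \frac{1}{- \frac{1}{71443} + \frac{163865601}{10000}} = \frac{1}{\frac{11707050122243}{714430000}} = \frac{714430000}{11707050122243}$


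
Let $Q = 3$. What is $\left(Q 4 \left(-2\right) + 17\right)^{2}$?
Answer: $49$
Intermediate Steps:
$\left(Q 4 \left(-2\right) + 17\right)^{2} = \left(3 \cdot 4 \left(-2\right) + 17\right)^{2} = \left(12 \left(-2\right) + 17\right)^{2} = \left(-24 + 17\right)^{2} = \left(-7\right)^{2} = 49$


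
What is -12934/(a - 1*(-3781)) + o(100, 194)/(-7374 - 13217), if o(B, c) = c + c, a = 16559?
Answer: -137107957/209410470 ≈ -0.65473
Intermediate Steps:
o(B, c) = 2*c
-12934/(a - 1*(-3781)) + o(100, 194)/(-7374 - 13217) = -12934/(16559 - 1*(-3781)) + (2*194)/(-7374 - 13217) = -12934/(16559 + 3781) + 388/(-20591) = -12934/20340 + 388*(-1/20591) = -12934*1/20340 - 388/20591 = -6467/10170 - 388/20591 = -137107957/209410470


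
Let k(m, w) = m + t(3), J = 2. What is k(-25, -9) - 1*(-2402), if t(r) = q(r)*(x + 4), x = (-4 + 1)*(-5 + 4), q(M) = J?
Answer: 2391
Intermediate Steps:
q(M) = 2
x = 3 (x = -3*(-1) = 3)
t(r) = 14 (t(r) = 2*(3 + 4) = 2*7 = 14)
k(m, w) = 14 + m (k(m, w) = m + 14 = 14 + m)
k(-25, -9) - 1*(-2402) = (14 - 25) - 1*(-2402) = -11 + 2402 = 2391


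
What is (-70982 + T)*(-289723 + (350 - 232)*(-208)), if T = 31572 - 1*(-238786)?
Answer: -62657297392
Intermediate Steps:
T = 270358 (T = 31572 + 238786 = 270358)
(-70982 + T)*(-289723 + (350 - 232)*(-208)) = (-70982 + 270358)*(-289723 + (350 - 232)*(-208)) = 199376*(-289723 + 118*(-208)) = 199376*(-289723 - 24544) = 199376*(-314267) = -62657297392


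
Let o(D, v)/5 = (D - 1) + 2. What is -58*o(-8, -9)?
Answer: 2030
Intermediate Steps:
o(D, v) = 5 + 5*D (o(D, v) = 5*((D - 1) + 2) = 5*((-1 + D) + 2) = 5*(1 + D) = 5 + 5*D)
-58*o(-8, -9) = -58*(5 + 5*(-8)) = -58*(5 - 40) = -58*(-35) = 2030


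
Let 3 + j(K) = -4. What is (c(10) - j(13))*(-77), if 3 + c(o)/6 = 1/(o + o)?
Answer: 8239/10 ≈ 823.90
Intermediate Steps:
c(o) = -18 + 3/o (c(o) = -18 + 6/(o + o) = -18 + 6/((2*o)) = -18 + 6*(1/(2*o)) = -18 + 3/o)
j(K) = -7 (j(K) = -3 - 4 = -7)
(c(10) - j(13))*(-77) = ((-18 + 3/10) - 1*(-7))*(-77) = ((-18 + 3*(⅒)) + 7)*(-77) = ((-18 + 3/10) + 7)*(-77) = (-177/10 + 7)*(-77) = -107/10*(-77) = 8239/10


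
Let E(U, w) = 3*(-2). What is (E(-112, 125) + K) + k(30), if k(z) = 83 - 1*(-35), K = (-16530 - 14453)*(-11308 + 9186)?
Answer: 65746038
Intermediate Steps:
E(U, w) = -6
K = 65745926 (K = -30983*(-2122) = 65745926)
k(z) = 118 (k(z) = 83 + 35 = 118)
(E(-112, 125) + K) + k(30) = (-6 + 65745926) + 118 = 65745920 + 118 = 65746038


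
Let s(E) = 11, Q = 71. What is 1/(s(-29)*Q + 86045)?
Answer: 1/86826 ≈ 1.1517e-5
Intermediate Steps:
1/(s(-29)*Q + 86045) = 1/(11*71 + 86045) = 1/(781 + 86045) = 1/86826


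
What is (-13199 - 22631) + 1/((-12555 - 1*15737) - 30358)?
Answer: -2101429501/58650 ≈ -35830.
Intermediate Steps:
(-13199 - 22631) + 1/((-12555 - 1*15737) - 30358) = -35830 + 1/((-12555 - 15737) - 30358) = -35830 + 1/(-28292 - 30358) = -35830 + 1/(-58650) = -35830 - 1/58650 = -2101429501/58650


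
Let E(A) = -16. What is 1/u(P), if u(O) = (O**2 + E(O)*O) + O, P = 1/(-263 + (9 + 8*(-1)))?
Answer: 68644/3931 ≈ 17.462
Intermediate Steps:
P = -1/262 (P = 1/(-263 + (9 - 8)) = 1/(-263 + 1) = 1/(-262) = -1/262 ≈ -0.0038168)
u(O) = O**2 - 15*O (u(O) = (O**2 - 16*O) + O = O**2 - 15*O)
1/u(P) = 1/(-(-15 - 1/262)/262) = 1/(-1/262*(-3931/262)) = 1/(3931/68644) = 68644/3931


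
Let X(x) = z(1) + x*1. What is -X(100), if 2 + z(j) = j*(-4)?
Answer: -94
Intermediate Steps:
z(j) = -2 - 4*j (z(j) = -2 + j*(-4) = -2 - 4*j)
X(x) = -6 + x (X(x) = (-2 - 4*1) + x*1 = (-2 - 4) + x = -6 + x)
-X(100) = -(-6 + 100) = -1*94 = -94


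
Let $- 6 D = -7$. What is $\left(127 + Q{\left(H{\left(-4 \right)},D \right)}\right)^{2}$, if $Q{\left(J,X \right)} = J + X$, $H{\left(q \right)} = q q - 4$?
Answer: $\frac{707281}{36} \approx 19647.0$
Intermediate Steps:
$D = \frac{7}{6}$ ($D = \left(- \frac{1}{6}\right) \left(-7\right) = \frac{7}{6} \approx 1.1667$)
$H{\left(q \right)} = -4 + q^{2}$ ($H{\left(q \right)} = q^{2} - 4 = -4 + q^{2}$)
$\left(127 + Q{\left(H{\left(-4 \right)},D \right)}\right)^{2} = \left(127 + \left(\left(-4 + \left(-4\right)^{2}\right) + \frac{7}{6}\right)\right)^{2} = \left(127 + \left(\left(-4 + 16\right) + \frac{7}{6}\right)\right)^{2} = \left(127 + \left(12 + \frac{7}{6}\right)\right)^{2} = \left(127 + \frac{79}{6}\right)^{2} = \left(\frac{841}{6}\right)^{2} = \frac{707281}{36}$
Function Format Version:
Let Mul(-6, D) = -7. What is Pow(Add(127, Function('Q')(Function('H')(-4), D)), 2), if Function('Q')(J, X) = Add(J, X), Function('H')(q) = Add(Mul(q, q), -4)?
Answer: Rational(707281, 36) ≈ 19647.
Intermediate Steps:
D = Rational(7, 6) (D = Mul(Rational(-1, 6), -7) = Rational(7, 6) ≈ 1.1667)
Function('H')(q) = Add(-4, Pow(q, 2)) (Function('H')(q) = Add(Pow(q, 2), -4) = Add(-4, Pow(q, 2)))
Pow(Add(127, Function('Q')(Function('H')(-4), D)), 2) = Pow(Add(127, Add(Add(-4, Pow(-4, 2)), Rational(7, 6))), 2) = Pow(Add(127, Add(Add(-4, 16), Rational(7, 6))), 2) = Pow(Add(127, Add(12, Rational(7, 6))), 2) = Pow(Add(127, Rational(79, 6)), 2) = Pow(Rational(841, 6), 2) = Rational(707281, 36)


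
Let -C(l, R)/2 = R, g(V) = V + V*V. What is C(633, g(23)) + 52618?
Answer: 51514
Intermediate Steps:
g(V) = V + V²
C(l, R) = -2*R
C(633, g(23)) + 52618 = -46*(1 + 23) + 52618 = -46*24 + 52618 = -2*552 + 52618 = -1104 + 52618 = 51514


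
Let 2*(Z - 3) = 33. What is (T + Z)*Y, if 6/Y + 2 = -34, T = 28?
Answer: -95/12 ≈ -7.9167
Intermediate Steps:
Y = -⅙ (Y = 6/(-2 - 34) = 6/(-36) = 6*(-1/36) = -⅙ ≈ -0.16667)
Z = 39/2 (Z = 3 + (½)*33 = 3 + 33/2 = 39/2 ≈ 19.500)
(T + Z)*Y = (28 + 39/2)*(-⅙) = (95/2)*(-⅙) = -95/12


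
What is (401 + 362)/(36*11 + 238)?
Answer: 763/634 ≈ 1.2035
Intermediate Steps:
(401 + 362)/(36*11 + 238) = 763/(396 + 238) = 763/634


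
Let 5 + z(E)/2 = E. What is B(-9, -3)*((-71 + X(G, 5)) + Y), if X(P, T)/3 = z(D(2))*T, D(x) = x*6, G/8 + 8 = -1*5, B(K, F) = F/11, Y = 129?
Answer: -804/11 ≈ -73.091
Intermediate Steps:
B(K, F) = F/11 (B(K, F) = F*(1/11) = F/11)
G = -104 (G = -64 + 8*(-1*5) = -64 + 8*(-5) = -64 - 40 = -104)
D(x) = 6*x
z(E) = -10 + 2*E
X(P, T) = 42*T (X(P, T) = 3*((-10 + 2*(6*2))*T) = 3*((-10 + 2*12)*T) = 3*((-10 + 24)*T) = 3*(14*T) = 42*T)
B(-9, -3)*((-71 + X(G, 5)) + Y) = ((1/11)*(-3))*((-71 + 42*5) + 129) = -3*((-71 + 210) + 129)/11 = -3*(139 + 129)/11 = -3/11*268 = -804/11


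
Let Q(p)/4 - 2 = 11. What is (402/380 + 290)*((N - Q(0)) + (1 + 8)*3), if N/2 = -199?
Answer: -23392323/190 ≈ -1.2312e+5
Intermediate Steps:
N = -398 (N = 2*(-199) = -398)
Q(p) = 52 (Q(p) = 8 + 4*11 = 8 + 44 = 52)
(402/380 + 290)*((N - Q(0)) + (1 + 8)*3) = (402/380 + 290)*((-398 - 1*52) + (1 + 8)*3) = (402*(1/380) + 290)*((-398 - 52) + 9*3) = (201/190 + 290)*(-450 + 27) = (55301/190)*(-423) = -23392323/190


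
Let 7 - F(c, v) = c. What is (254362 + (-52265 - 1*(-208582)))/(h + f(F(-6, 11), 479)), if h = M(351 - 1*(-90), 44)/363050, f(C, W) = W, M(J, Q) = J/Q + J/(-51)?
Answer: 111524564190600/130077911629 ≈ 857.37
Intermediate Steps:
F(c, v) = 7 - c
M(J, Q) = -J/51 + J/Q (M(J, Q) = J/Q + J*(-1/51) = J/Q - J/51 = -J/51 + J/Q)
h = 1029/271561400 (h = (-(351 - 1*(-90))/51 + (351 - 1*(-90))/44)/363050 = (-(351 + 90)/51 + (351 + 90)*(1/44))*(1/363050) = (-1/51*441 + 441*(1/44))*(1/363050) = (-147/17 + 441/44)*(1/363050) = (1029/748)*(1/363050) = 1029/271561400 ≈ 3.7892e-6)
(254362 + (-52265 - 1*(-208582)))/(h + f(F(-6, 11), 479)) = (254362 + (-52265 - 1*(-208582)))/(1029/271561400 + 479) = (254362 + (-52265 + 208582))/(130077911629/271561400) = (254362 + 156317)*(271561400/130077911629) = 410679*(271561400/130077911629) = 111524564190600/130077911629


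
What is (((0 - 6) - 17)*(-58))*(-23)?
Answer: -30682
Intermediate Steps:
(((0 - 6) - 17)*(-58))*(-23) = ((-6 - 17)*(-58))*(-23) = -23*(-58)*(-23) = 1334*(-23) = -30682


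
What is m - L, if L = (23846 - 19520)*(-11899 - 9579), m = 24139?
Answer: 92937967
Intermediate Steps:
L = -92913828 (L = 4326*(-21478) = -92913828)
m - L = 24139 - 1*(-92913828) = 24139 + 92913828 = 92937967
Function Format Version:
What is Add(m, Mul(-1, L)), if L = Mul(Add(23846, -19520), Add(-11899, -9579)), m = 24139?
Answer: 92937967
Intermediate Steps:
L = -92913828 (L = Mul(4326, -21478) = -92913828)
Add(m, Mul(-1, L)) = Add(24139, Mul(-1, -92913828)) = Add(24139, 92913828) = 92937967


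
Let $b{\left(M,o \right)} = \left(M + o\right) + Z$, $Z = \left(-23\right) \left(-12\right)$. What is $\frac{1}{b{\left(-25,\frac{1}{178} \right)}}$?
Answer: $\frac{178}{44679} \approx 0.003984$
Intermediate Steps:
$Z = 276$
$b{\left(M,o \right)} = 276 + M + o$ ($b{\left(M,o \right)} = \left(M + o\right) + 276 = 276 + M + o$)
$\frac{1}{b{\left(-25,\frac{1}{178} \right)}} = \frac{1}{276 - 25 + \frac{1}{178}} = \frac{1}{\frac{44679}{178}} = \frac{178}{44679}$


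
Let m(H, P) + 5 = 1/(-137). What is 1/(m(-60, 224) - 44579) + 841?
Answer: 5136835432/6108009 ≈ 841.00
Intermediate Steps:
m(H, P) = -686/137 (m(H, P) = -5 + 1/(-137) = -5 - 1/137 = -686/137)
1/(m(-60, 224) - 44579) + 841 = 1/(-686/137 - 44579) + 841 = 1/(-6108009/137) + 841 = -137/6108009 + 841 = 5136835432/6108009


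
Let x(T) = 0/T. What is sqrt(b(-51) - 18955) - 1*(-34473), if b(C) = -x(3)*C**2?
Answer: 34473 + I*sqrt(18955) ≈ 34473.0 + 137.68*I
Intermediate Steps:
x(T) = 0
b(C) = 0 (b(C) = -0*C**2 = -1*0 = 0)
sqrt(b(-51) - 18955) - 1*(-34473) = sqrt(0 - 18955) - 1*(-34473) = sqrt(-18955) + 34473 = I*sqrt(18955) + 34473 = 34473 + I*sqrt(18955)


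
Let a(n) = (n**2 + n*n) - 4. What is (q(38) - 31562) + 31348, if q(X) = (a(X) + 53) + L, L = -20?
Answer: 2703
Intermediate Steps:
a(n) = -4 + 2*n**2 (a(n) = (n**2 + n**2) - 4 = 2*n**2 - 4 = -4 + 2*n**2)
q(X) = 29 + 2*X**2 (q(X) = ((-4 + 2*X**2) + 53) - 20 = (49 + 2*X**2) - 20 = 29 + 2*X**2)
(q(38) - 31562) + 31348 = ((29 + 2*38**2) - 31562) + 31348 = ((29 + 2*1444) - 31562) + 31348 = ((29 + 2888) - 31562) + 31348 = (2917 - 31562) + 31348 = -28645 + 31348 = 2703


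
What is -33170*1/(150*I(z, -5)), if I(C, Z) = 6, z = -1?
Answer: -3317/90 ≈ -36.856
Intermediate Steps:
-33170*1/(150*I(z, -5)) = -33170/((6*25)*6) = -33170/(150*6) = -33170/900 = -33170*1/900 = -3317/90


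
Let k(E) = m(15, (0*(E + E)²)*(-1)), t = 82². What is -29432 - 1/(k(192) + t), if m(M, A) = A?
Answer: -197900769/6724 ≈ -29432.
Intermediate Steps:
t = 6724
k(E) = 0 (k(E) = (0*(E + E)²)*(-1) = (0*(2*E)²)*(-1) = (0*(4*E²))*(-1) = 0*(-1) = 0)
-29432 - 1/(k(192) + t) = -29432 - 1/(0 + 6724) = -29432 - 1/6724 = -197900769/6724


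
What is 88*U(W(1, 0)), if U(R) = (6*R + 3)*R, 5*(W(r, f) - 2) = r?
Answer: 78408/25 ≈ 3136.3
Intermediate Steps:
W(r, f) = 2 + r/5
U(R) = R*(3 + 6*R) (U(R) = (3 + 6*R)*R = R*(3 + 6*R))
88*U(W(1, 0)) = 88*(3*(2 + (⅕)*1)*(1 + 2*(2 + (⅕)*1))) = 88*(3*(2 + ⅕)*(1 + 2*(2 + ⅕))) = 88*(3*(11/5)*(1 + 2*(11/5))) = 88*(3*(11/5)*(1 + 22/5)) = 88*(3*(11/5)*(27/5)) = 88*(891/25) = 78408/25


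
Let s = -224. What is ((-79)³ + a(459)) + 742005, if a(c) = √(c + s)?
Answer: 248966 + √235 ≈ 2.4898e+5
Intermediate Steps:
a(c) = √(-224 + c) (a(c) = √(c - 224) = √(-224 + c))
((-79)³ + a(459)) + 742005 = ((-79)³ + √(-224 + 459)) + 742005 = (-493039 + √235) + 742005 = 248966 + √235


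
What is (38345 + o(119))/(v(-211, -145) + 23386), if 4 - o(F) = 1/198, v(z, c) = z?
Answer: 7593101/4588650 ≈ 1.6548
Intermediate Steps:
o(F) = 791/198 (o(F) = 4 - 1/198 = 791/198)
(38345 + o(119))/(v(-211, -145) + 23386) = (38345 + 791/198)/(-211 + 23386) = (7593101/198)/23175 = (7593101/198)*(1/23175) = 7593101/4588650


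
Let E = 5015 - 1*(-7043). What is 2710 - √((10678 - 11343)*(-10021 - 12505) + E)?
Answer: 2710 - 2*√3747962 ≈ -1161.9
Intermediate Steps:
E = 12058 (E = 5015 + 7043 = 12058)
2710 - √((10678 - 11343)*(-10021 - 12505) + E) = 2710 - √((10678 - 11343)*(-10021 - 12505) + 12058) = 2710 - √(-665*(-22526) + 12058) = 2710 - √(14979790 + 12058) = 2710 - √14991848 = 2710 - 2*√3747962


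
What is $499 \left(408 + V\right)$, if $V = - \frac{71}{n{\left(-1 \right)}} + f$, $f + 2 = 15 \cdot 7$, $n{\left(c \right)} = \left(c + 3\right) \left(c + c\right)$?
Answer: $\frac{1055385}{4} \approx 2.6385 \cdot 10^{5}$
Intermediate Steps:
$n{\left(c \right)} = 2 c \left(3 + c\right)$ ($n{\left(c \right)} = \left(3 + c\right) 2 c = 2 c \left(3 + c\right)$)
$f = 103$ ($f = -2 + 15 \cdot 7 = -2 + 105 = 103$)
$V = \frac{483}{4}$ ($V = - \frac{71}{2 \left(-1\right) \left(3 - 1\right)} + 103 = - \frac{71}{2 \left(-1\right) 2} + 103 = - \frac{71}{-4} + 103 = \left(-71\right) \left(- \frac{1}{4}\right) + 103 = \frac{71}{4} + 103 = \frac{483}{4} \approx 120.75$)
$499 \left(408 + V\right) = 499 \left(408 + \frac{483}{4}\right) = 499 \cdot \frac{2115}{4} = \frac{1055385}{4}$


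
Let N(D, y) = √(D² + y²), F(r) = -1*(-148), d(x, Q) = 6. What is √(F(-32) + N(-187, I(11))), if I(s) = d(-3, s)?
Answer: √(148 + √35005) ≈ 18.306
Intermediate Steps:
I(s) = 6
F(r) = 148
√(F(-32) + N(-187, I(11))) = √(148 + √((-187)² + 6²)) = √(148 + √(34969 + 36)) = √(148 + √35005)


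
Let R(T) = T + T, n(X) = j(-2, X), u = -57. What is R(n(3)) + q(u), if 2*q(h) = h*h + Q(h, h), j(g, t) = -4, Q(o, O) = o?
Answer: 1588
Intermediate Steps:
n(X) = -4
R(T) = 2*T
q(h) = h/2 + h²/2 (q(h) = (h*h + h)/2 = (h² + h)/2 = (h + h²)/2 = h/2 + h²/2)
R(n(3)) + q(u) = 2*(-4) + (½)*(-57)*(1 - 57) = -8 + (½)*(-57)*(-56) = -8 + 1596 = 1588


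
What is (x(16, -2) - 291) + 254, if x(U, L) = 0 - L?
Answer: -35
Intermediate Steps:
x(U, L) = -L
(x(16, -2) - 291) + 254 = (-1*(-2) - 291) + 254 = (2 - 291) + 254 = -289 + 254 = -35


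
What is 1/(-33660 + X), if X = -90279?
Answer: -1/123939 ≈ -8.0685e-6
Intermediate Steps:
1/(-33660 + X) = 1/(-33660 - 90279) = 1/(-123939) = -1/123939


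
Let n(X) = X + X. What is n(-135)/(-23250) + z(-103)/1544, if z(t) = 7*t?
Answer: -544879/1196600 ≈ -0.45536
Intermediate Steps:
n(X) = 2*X
n(-135)/(-23250) + z(-103)/1544 = (2*(-135))/(-23250) + (7*(-103))/1544 = -270*(-1/23250) - 721*1/1544 = 9/775 - 721/1544 = -544879/1196600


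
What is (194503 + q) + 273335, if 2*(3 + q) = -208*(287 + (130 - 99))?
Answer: 434763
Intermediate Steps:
q = -33075 (q = -3 + (-208*(287 + (130 - 99)))/2 = -3 + (-208*(287 + 31))/2 = -3 + (-208*318)/2 = -3 + (1/2)*(-66144) = -3 - 33072 = -33075)
(194503 + q) + 273335 = (194503 - 33075) + 273335 = 161428 + 273335 = 434763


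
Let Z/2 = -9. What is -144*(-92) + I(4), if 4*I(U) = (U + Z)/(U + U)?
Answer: 211961/16 ≈ 13248.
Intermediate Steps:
Z = -18 (Z = 2*(-9) = -18)
I(U) = (-18 + U)/(8*U) (I(U) = ((U - 18)/(U + U))/4 = ((-18 + U)/((2*U)))/4 = ((-18 + U)*(1/(2*U)))/4 = ((-18 + U)/(2*U))/4 = (-18 + U)/(8*U))
-144*(-92) + I(4) = -144*(-92) + (⅛)*(-18 + 4)/4 = 13248 + (⅛)*(¼)*(-14) = 13248 - 7/16 = 211961/16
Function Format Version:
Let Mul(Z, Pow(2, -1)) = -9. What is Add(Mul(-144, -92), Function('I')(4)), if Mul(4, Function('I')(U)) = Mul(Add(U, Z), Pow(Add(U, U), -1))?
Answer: Rational(211961, 16) ≈ 13248.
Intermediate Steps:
Z = -18 (Z = Mul(2, -9) = -18)
Function('I')(U) = Mul(Rational(1, 8), Pow(U, -1), Add(-18, U)) (Function('I')(U) = Mul(Rational(1, 4), Mul(Add(U, -18), Pow(Add(U, U), -1))) = Mul(Rational(1, 4), Mul(Add(-18, U), Pow(Mul(2, U), -1))) = Mul(Rational(1, 4), Mul(Add(-18, U), Mul(Rational(1, 2), Pow(U, -1)))) = Mul(Rational(1, 4), Mul(Rational(1, 2), Pow(U, -1), Add(-18, U))) = Mul(Rational(1, 8), Pow(U, -1), Add(-18, U)))
Add(Mul(-144, -92), Function('I')(4)) = Add(Mul(-144, -92), Mul(Rational(1, 8), Pow(4, -1), Add(-18, 4))) = Add(13248, Mul(Rational(1, 8), Rational(1, 4), -14)) = Add(13248, Rational(-7, 16)) = Rational(211961, 16)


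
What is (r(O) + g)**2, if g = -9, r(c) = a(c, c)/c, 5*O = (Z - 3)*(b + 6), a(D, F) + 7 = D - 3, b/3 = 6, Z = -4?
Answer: 418609/7056 ≈ 59.327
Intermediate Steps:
b = 18 (b = 3*6 = 18)
a(D, F) = -10 + D (a(D, F) = -7 + (D - 3) = -7 + (-3 + D) = -10 + D)
O = -168/5 (O = ((-4 - 3)*(18 + 6))/5 = (-7*24)/5 = (1/5)*(-168) = -168/5 ≈ -33.600)
r(c) = (-10 + c)/c
(r(O) + g)**2 = ((-10 - 168/5)/(-168/5) - 9)**2 = (-5/168*(-218/5) - 9)**2 = (109/84 - 9)**2 = (-647/84)**2 = 418609/7056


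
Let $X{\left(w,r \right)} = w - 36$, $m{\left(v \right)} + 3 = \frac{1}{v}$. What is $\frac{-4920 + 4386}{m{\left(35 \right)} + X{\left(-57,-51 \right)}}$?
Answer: $\frac{18690}{3359} \approx 5.5642$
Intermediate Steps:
$m{\left(v \right)} = -3 + \frac{1}{v}$
$X{\left(w,r \right)} = -36 + w$ ($X{\left(w,r \right)} = w - 36 = -36 + w$)
$\frac{-4920 + 4386}{m{\left(35 \right)} + X{\left(-57,-51 \right)}} = \frac{-4920 + 4386}{\left(-3 + \frac{1}{35}\right) - 93} = - \frac{534}{\left(-3 + \frac{1}{35}\right) - 93} = - \frac{534}{- \frac{104}{35} - 93} = - \frac{534}{- \frac{3359}{35}} = \left(-534\right) \left(- \frac{35}{3359}\right) = \frac{18690}{3359}$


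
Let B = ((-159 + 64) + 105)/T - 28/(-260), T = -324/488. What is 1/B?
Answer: -5265/78733 ≈ -0.066872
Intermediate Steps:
T = -81/122 (T = -324*1/488 = -81/122 ≈ -0.66393)
B = -78733/5265 (B = ((-159 + 64) + 105)/(-81/122) - 28/(-260) = (-95 + 105)*(-122/81) - 28*(-1/260) = 10*(-122/81) + 7/65 = -1220/81 + 7/65 = -78733/5265 ≈ -14.954)
1/B = 1/(-78733/5265) = -5265/78733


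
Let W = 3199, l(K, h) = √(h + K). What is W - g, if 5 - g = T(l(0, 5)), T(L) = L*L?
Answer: 3199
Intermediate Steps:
l(K, h) = √(K + h)
T(L) = L²
g = 0 (g = 5 - (√(0 + 5))² = 5 - (√5)² = 5 - 1*5 = 5 - 5 = 0)
W - g = 3199 - 1*0 = 3199 + 0 = 3199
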